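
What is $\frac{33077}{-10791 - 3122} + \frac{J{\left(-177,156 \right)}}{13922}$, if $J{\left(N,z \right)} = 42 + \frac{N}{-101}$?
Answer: $- \frac{46448815847}{19563375386} \approx -2.3743$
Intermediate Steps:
$J{\left(N,z \right)} = 42 - \frac{N}{101}$ ($J{\left(N,z \right)} = 42 + N \left(- \frac{1}{101}\right) = 42 - \frac{N}{101}$)
$\frac{33077}{-10791 - 3122} + \frac{J{\left(-177,156 \right)}}{13922} = \frac{33077}{-10791 - 3122} + \frac{42 - - \frac{177}{101}}{13922} = \frac{33077}{-13913} + \left(42 + \frac{177}{101}\right) \frac{1}{13922} = 33077 \left(- \frac{1}{13913}\right) + \frac{4419}{101} \cdot \frac{1}{13922} = - \frac{33077}{13913} + \frac{4419}{1406122} = - \frac{46448815847}{19563375386}$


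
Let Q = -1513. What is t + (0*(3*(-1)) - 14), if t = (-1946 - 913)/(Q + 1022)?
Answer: -4015/491 ≈ -8.1772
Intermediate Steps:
t = 2859/491 (t = (-1946 - 913)/(-1513 + 1022) = -2859/(-491) = -2859*(-1/491) = 2859/491 ≈ 5.8228)
t + (0*(3*(-1)) - 14) = 2859/491 + (0*(3*(-1)) - 14) = 2859/491 + (0*(-3) - 14) = 2859/491 + (0 - 14) = 2859/491 - 14 = -4015/491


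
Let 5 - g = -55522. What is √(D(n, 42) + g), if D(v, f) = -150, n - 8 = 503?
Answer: 3*√6153 ≈ 235.32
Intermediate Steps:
g = 55527 (g = 5 - 1*(-55522) = 5 + 55522 = 55527)
n = 511 (n = 8 + 503 = 511)
√(D(n, 42) + g) = √(-150 + 55527) = √55377 = 3*√6153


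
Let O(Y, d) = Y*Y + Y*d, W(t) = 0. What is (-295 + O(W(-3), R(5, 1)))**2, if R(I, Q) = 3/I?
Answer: 87025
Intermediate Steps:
O(Y, d) = Y**2 + Y*d
(-295 + O(W(-3), R(5, 1)))**2 = (-295 + 0*(0 + 3/5))**2 = (-295 + 0*(3/5))**2 = (-295 + 0)**2 = (-295)**2 = 87025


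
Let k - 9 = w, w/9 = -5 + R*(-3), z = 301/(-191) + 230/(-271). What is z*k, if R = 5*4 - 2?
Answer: 65511522/51761 ≈ 1265.7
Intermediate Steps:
R = 18 (R = 20 - 2 = 18)
z = -125501/51761 (z = 301*(-1/191) + 230*(-1/271) = -301/191 - 230/271 = -125501/51761 ≈ -2.4246)
w = -531 (w = 9*(-5 + 18*(-3)) = 9*(-5 - 54) = 9*(-59) = -531)
k = -522 (k = 9 - 531 = -522)
z*k = -125501/51761*(-522) = 65511522/51761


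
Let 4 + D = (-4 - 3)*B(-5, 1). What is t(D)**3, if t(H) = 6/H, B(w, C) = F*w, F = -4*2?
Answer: -27/2863288 ≈ -9.4297e-6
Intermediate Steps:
F = -8
B(w, C) = -8*w
D = -284 (D = -4 + (-4 - 3)*(-8*(-5)) = -4 - 7*40 = -4 - 280 = -284)
t(D)**3 = (6/(-284))**3 = (6*(-1/284))**3 = (-3/142)**3 = -27/2863288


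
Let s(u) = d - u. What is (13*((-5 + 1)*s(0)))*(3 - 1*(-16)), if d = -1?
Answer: 988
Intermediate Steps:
s(u) = -1 - u
(13*((-5 + 1)*s(0)))*(3 - 1*(-16)) = (13*((-5 + 1)*(-1 - 1*0)))*(3 - 1*(-16)) = (13*(-4*(-1 + 0)))*(3 + 16) = (13*(-4*(-1)))*19 = (13*4)*19 = 52*19 = 988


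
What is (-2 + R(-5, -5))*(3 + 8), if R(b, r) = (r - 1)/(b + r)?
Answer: -77/5 ≈ -15.400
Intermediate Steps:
R(b, r) = (-1 + r)/(b + r)
(-2 + R(-5, -5))*(3 + 8) = (-2 + (-1 - 5)/(-5 - 5))*(3 + 8) = (-2 - 6/(-10))*11 = (-2 - 1/10*(-6))*11 = (-2 + 3/5)*11 = -7/5*11 = -77/5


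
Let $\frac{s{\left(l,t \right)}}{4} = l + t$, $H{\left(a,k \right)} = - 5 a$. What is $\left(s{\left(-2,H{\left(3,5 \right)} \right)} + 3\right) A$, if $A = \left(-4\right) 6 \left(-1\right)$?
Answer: $-1560$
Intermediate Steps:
$A = 24$ ($A = \left(-24\right) \left(-1\right) = 24$)
$s{\left(l,t \right)} = 4 l + 4 t$ ($s{\left(l,t \right)} = 4 \left(l + t\right) = 4 l + 4 t$)
$\left(s{\left(-2,H{\left(3,5 \right)} \right)} + 3\right) A = \left(\left(4 \left(-2\right) + 4 \left(\left(-5\right) 3\right)\right) + 3\right) 24 = \left(\left(-8 + 4 \left(-15\right)\right) + 3\right) 24 = \left(\left(-8 - 60\right) + 3\right) 24 = \left(-68 + 3\right) 24 = \left(-65\right) 24 = -1560$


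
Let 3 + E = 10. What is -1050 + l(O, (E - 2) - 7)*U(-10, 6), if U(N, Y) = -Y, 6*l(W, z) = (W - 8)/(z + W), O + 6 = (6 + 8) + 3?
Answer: -3151/3 ≈ -1050.3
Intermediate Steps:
E = 7 (E = -3 + 10 = 7)
O = 11 (O = -6 + ((6 + 8) + 3) = -6 + (14 + 3) = -6 + 17 = 11)
l(W, z) = (-8 + W)/(6*(W + z)) (l(W, z) = ((W - 8)/(z + W))/6 = ((-8 + W)/(W + z))/6 = (-8 + W)/(6*(W + z)))
-1050 + l(O, (E - 2) - 7)*U(-10, 6) = -1050 + ((-8 + 11)/(6*(11 + ((7 - 2) - 7))))*(-1*6) = -1050 + ((⅙)*3/(11 + (5 - 7)))*(-6) = -1050 + ((⅙)*3/(11 - 2))*(-6) = -1050 + ((⅙)*3/9)*(-6) = -1050 + ((⅙)*(⅑)*3)*(-6) = -1050 + (1/18)*(-6) = -1050 - ⅓ = -3151/3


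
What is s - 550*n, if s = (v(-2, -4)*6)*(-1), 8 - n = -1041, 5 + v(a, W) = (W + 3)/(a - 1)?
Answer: -576922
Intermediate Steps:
v(a, W) = -5 + (3 + W)/(-1 + a) (v(a, W) = -5 + (W + 3)/(a - 1) = -5 + (3 + W)/(-1 + a))
n = 1049 (n = 8 - 1*(-1041) = 8 + 1041 = 1049)
s = 28 (s = (((8 - 4 - 5*(-2))/(-1 - 2))*6)*(-1) = (((8 - 4 + 10)/(-3))*6)*(-1) = (-⅓*14*6)*(-1) = -14/3*6*(-1) = -28*(-1) = 28)
s - 550*n = 28 - 550*1049 = 28 - 576950 = -576922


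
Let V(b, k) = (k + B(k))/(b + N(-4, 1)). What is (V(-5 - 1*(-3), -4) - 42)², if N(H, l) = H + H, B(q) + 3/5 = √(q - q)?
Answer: 4313929/2500 ≈ 1725.6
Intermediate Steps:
B(q) = -⅗ (B(q) = -⅗ + √(q - q) = -⅗ + √0 = -⅗ + 0 = -⅗)
N(H, l) = 2*H
V(b, k) = (-⅗ + k)/(-8 + b) (V(b, k) = (k - ⅗)/(b + 2*(-4)) = (-⅗ + k)/(b - 8) = (-⅗ + k)/(-8 + b))
(V(-5 - 1*(-3), -4) - 42)² = ((-⅗ - 4)/(-8 + (-5 - 1*(-3))) - 42)² = (-23/5/(-8 + (-5 + 3)) - 42)² = (-23/5/(-8 - 2) - 42)² = (-23/5/(-10) - 42)² = (-⅒*(-23/5) - 42)² = (23/50 - 42)² = (-2077/50)² = 4313929/2500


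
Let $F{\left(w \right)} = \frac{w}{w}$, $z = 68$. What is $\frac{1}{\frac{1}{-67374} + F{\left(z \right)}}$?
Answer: $\frac{67374}{67373} \approx 1.0$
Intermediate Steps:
$F{\left(w \right)} = 1$
$\frac{1}{\frac{1}{-67374} + F{\left(z \right)}} = \frac{1}{\frac{1}{-67374} + 1} = \frac{1}{- \frac{1}{67374} + 1} = \frac{1}{\frac{67373}{67374}} = \frac{67374}{67373}$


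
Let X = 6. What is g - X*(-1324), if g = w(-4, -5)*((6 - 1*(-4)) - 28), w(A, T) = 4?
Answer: 7872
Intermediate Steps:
g = -72 (g = 4*((6 - 1*(-4)) - 28) = 4*((6 + 4) - 28) = 4*(10 - 28) = 4*(-18) = -72)
g - X*(-1324) = -72 - 6*(-1324) = -72 - 1*(-7944) = -72 + 7944 = 7872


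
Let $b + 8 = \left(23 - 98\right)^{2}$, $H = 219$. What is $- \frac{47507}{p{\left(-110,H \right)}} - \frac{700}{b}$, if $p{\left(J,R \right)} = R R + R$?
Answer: $- \frac{300572819}{270627060} \approx -1.1107$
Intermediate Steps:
$p{\left(J,R \right)} = R + R^{2}$ ($p{\left(J,R \right)} = R^{2} + R = R + R^{2}$)
$b = 5617$ ($b = -8 + \left(23 - 98\right)^{2} = -8 + \left(-75\right)^{2} = -8 + 5625 = 5617$)
$- \frac{47507}{p{\left(-110,H \right)}} - \frac{700}{b} = - \frac{47507}{219 \left(1 + 219\right)} - \frac{700}{5617} = - \frac{47507}{219 \cdot 220} - \frac{700}{5617} = - \frac{47507}{48180} - \frac{700}{5617} = - \frac{300572819}{270627060}$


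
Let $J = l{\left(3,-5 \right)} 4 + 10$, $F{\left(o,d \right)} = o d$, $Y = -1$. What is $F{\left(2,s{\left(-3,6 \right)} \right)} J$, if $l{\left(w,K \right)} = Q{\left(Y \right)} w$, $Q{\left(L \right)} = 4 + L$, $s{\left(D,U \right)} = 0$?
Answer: $0$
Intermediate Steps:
$l{\left(w,K \right)} = 3 w$ ($l{\left(w,K \right)} = \left(4 - 1\right) w = 3 w$)
$F{\left(o,d \right)} = d o$
$J = 46$ ($J = 3 \cdot 3 \cdot 4 + 10 = 9 \cdot 4 + 10 = 36 + 10 = 46$)
$F{\left(2,s{\left(-3,6 \right)} \right)} J = 0 \cdot 2 \cdot 46 = 0 \cdot 46 = 0$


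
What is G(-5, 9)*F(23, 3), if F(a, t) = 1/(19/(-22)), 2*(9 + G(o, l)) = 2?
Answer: 176/19 ≈ 9.2632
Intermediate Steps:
G(o, l) = -8 (G(o, l) = -9 + (½)*2 = -9 + 1 = -8)
F(a, t) = -22/19 (F(a, t) = 1/(19*(-1/22)) = 1/(-19/22) = -22/19)
G(-5, 9)*F(23, 3) = -8*(-22/19) = 176/19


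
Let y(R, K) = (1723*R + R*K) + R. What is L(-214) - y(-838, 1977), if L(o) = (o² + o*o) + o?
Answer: 3192816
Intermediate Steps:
L(o) = o + 2*o² (L(o) = (o² + o²) + o = 2*o² + o = o + 2*o²)
y(R, K) = 1724*R + K*R (y(R, K) = (1723*R + K*R) + R = 1724*R + K*R)
L(-214) - y(-838, 1977) = -214*(1 + 2*(-214)) - (-838)*(1724 + 1977) = -214*(1 - 428) - (-838)*3701 = -214*(-427) - 1*(-3101438) = 91378 + 3101438 = 3192816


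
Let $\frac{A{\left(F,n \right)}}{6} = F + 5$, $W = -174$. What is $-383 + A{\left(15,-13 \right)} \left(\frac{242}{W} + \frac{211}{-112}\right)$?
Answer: $- \frac{315043}{406} \approx -775.97$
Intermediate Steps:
$A{\left(F,n \right)} = 30 + 6 F$ ($A{\left(F,n \right)} = 6 \left(F + 5\right) = 6 \left(5 + F\right) = 30 + 6 F$)
$-383 + A{\left(15,-13 \right)} \left(\frac{242}{W} + \frac{211}{-112}\right) = -383 + \left(30 + 6 \cdot 15\right) \left(\frac{242}{-174} + \frac{211}{-112}\right) = -383 + \left(30 + 90\right) \left(242 \left(- \frac{1}{174}\right) + 211 \left(- \frac{1}{112}\right)\right) = -383 + 120 \left(- \frac{121}{87} - \frac{211}{112}\right) = -383 + 120 \left(- \frac{31909}{9744}\right) = -383 - \frac{159545}{406} = - \frac{315043}{406}$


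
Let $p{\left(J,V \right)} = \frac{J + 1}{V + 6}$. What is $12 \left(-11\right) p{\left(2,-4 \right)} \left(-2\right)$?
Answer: $396$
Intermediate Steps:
$p{\left(J,V \right)} = \frac{1 + J}{6 + V}$
$12 \left(-11\right) p{\left(2,-4 \right)} \left(-2\right) = 12 \left(-11\right) \frac{1 + 2}{6 - 4} \left(-2\right) = - 132 \cdot \frac{1}{2} \cdot 3 \left(-2\right) = \left(-132\right) \frac{3}{2} \left(-2\right) = \left(-198\right) \left(-2\right) = 396$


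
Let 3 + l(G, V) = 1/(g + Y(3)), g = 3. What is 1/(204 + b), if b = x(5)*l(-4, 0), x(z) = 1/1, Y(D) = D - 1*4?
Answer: 2/403 ≈ 0.0049628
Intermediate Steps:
Y(D) = -4 + D (Y(D) = D - 4 = -4 + D)
x(z) = 1
l(G, V) = -5/2 (l(G, V) = -3 + 1/(3 + (-4 + 3)) = -3 + 1/(3 - 1) = -3 + 1/2 = -5/2)
b = -5/2 (b = 1*(-5/2) = -5/2 ≈ -2.5000)
1/(204 + b) = 1/(204 - 5/2) = 1/(403/2) = 2/403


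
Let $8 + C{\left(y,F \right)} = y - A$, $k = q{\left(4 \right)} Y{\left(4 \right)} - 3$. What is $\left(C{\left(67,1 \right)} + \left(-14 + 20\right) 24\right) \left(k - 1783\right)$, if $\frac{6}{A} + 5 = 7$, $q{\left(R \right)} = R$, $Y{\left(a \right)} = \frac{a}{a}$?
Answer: $-356400$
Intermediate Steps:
$Y{\left(a \right)} = 1$
$A = 3$ ($A = \frac{6}{-5 + 7} = \frac{6}{2} = 6 \cdot \frac{1}{2} = 3$)
$k = 1$ ($k = 4 \cdot 1 - 3 = 4 - 3 = 1$)
$C{\left(y,F \right)} = -11 + y$ ($C{\left(y,F \right)} = -8 + \left(y - 3\right) = -8 + \left(-3 + y\right) = -11 + y$)
$\left(C{\left(67,1 \right)} + \left(-14 + 20\right) 24\right) \left(k - 1783\right) = \left(\left(-11 + 67\right) + \left(-14 + 20\right) 24\right) \left(1 - 1783\right) = \left(56 + 6 \cdot 24\right) \left(-1782\right) = \left(56 + 144\right) \left(-1782\right) = 200 \left(-1782\right) = -356400$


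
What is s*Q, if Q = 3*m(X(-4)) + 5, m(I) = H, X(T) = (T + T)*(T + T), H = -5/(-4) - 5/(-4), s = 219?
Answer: 5475/2 ≈ 2737.5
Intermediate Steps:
H = 5/2 (H = -5*(-¼) - 5*(-¼) = 5/4 + 5/4 = 5/2 ≈ 2.5000)
X(T) = 4*T² (X(T) = (2*T)*(2*T) = 4*T²)
m(I) = 5/2
Q = 25/2 (Q = 3*(5/2) + 5 = 15/2 + 5 = 25/2 ≈ 12.500)
s*Q = 219*(25/2) = 5475/2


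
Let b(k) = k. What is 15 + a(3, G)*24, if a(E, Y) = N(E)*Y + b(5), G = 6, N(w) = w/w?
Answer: 279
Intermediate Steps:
N(w) = 1
a(E, Y) = 5 + Y (a(E, Y) = 1*Y + 5 = Y + 5 = 5 + Y)
15 + a(3, G)*24 = 15 + (5 + 6)*24 = 15 + 11*24 = 15 + 264 = 279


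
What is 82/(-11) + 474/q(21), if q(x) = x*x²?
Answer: -251396/33957 ≈ -7.4034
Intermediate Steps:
q(x) = x³
82/(-11) + 474/q(21) = 82/(-11) + 474/(21³) = 82*(-1/11) + 474/9261 = -82/11 + 474*(1/9261) = -82/11 + 158/3087 = -251396/33957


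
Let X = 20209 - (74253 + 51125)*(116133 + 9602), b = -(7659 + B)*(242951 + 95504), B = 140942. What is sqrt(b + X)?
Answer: 2*I*sqrt(16514783519) ≈ 2.5702e+5*I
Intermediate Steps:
b = -50294751455 (b = -(7659 + 140942)*(242951 + 95504) = -148601*338455 = -1*50294751455 = -50294751455)
X = -15764382621 (X = 20209 - 125378*125735 = 20209 - 1*15764402830 = 20209 - 15764402830 = -15764382621)
sqrt(b + X) = sqrt(-50294751455 - 15764382621) = sqrt(-66059134076) = 2*I*sqrt(16514783519)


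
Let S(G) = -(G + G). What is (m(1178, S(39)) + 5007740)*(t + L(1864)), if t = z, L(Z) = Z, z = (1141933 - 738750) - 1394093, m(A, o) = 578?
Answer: -4953456884628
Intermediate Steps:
S(G) = -2*G
z = -990910 (z = 403183 - 1394093 = -990910)
t = -990910
(m(1178, S(39)) + 5007740)*(t + L(1864)) = (578 + 5007740)*(-990910 + 1864) = 5008318*(-989046) = -4953456884628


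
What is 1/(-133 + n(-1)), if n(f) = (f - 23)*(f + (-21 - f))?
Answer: 1/371 ≈ 0.0026954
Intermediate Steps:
n(f) = 483 - 21*f (n(f) = (-23 + f)*(-21) = 483 - 21*f)
1/(-133 + n(-1)) = 1/(-133 + (483 - 21*(-1))) = 1/(-133 + (483 + 21)) = 1/(-133 + 504) = 1/371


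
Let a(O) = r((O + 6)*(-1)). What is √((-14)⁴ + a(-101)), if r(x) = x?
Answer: 3*√4279 ≈ 196.24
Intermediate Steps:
a(O) = -6 - O (a(O) = (O + 6)*(-1) = (6 + O)*(-1) = -6 - O)
√((-14)⁴ + a(-101)) = √((-14)⁴ + (-6 - 1*(-101))) = √(38416 + (-6 + 101)) = √(38416 + 95) = √38511 = 3*√4279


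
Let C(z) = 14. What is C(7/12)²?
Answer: 196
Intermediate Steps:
C(7/12)² = 14² = 196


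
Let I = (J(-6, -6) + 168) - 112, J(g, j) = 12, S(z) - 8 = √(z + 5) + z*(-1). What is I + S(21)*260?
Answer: -3312 + 260*√26 ≈ -1986.3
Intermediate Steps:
S(z) = 8 + √(5 + z) - z (S(z) = 8 + (√(z + 5) + z*(-1)) = 8 + (√(5 + z) - z) = 8 + √(5 + z) - z)
I = 68 (I = (12 + 168) - 112 = 180 - 112 = 68)
I + S(21)*260 = 68 + (8 + √(5 + 21) - 1*21)*260 = 68 + (8 + √26 - 21)*260 = 68 + (-13 + √26)*260 = 68 + (-3380 + 260*√26) = -3312 + 260*√26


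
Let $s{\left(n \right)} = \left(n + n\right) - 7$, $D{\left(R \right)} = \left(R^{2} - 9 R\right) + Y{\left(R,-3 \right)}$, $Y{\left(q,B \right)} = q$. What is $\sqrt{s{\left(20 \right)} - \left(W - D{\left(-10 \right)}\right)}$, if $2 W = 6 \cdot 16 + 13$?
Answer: $\frac{\sqrt{634}}{2} \approx 12.59$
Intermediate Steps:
$D{\left(R \right)} = R^{2} - 8 R$ ($D{\left(R \right)} = \left(R^{2} - 9 R\right) + R = R^{2} - 8 R$)
$s{\left(n \right)} = -7 + 2 n$ ($s{\left(n \right)} = 2 n - 7 = -7 + 2 n$)
$W = \frac{109}{2}$ ($W = \frac{6 \cdot 16 + 13}{2} = \frac{96 + 13}{2} = \frac{1}{2} \cdot 109 = \frac{109}{2} \approx 54.5$)
$\sqrt{s{\left(20 \right)} - \left(W - D{\left(-10 \right)}\right)} = \sqrt{\left(-7 + 2 \cdot 20\right) - \left(\frac{109}{2} + 10 \left(-8 - 10\right)\right)} = \sqrt{\left(-7 + 40\right) - - \frac{251}{2}} = \sqrt{33 + \left(180 - \frac{109}{2}\right)} = \sqrt{33 + \frac{251}{2}} = \sqrt{\frac{317}{2}} = \frac{\sqrt{634}}{2}$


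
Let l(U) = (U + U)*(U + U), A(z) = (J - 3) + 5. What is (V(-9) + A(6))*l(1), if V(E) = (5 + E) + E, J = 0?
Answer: -44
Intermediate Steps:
V(E) = 5 + 2*E
A(z) = 2 (A(z) = (0 - 3) + 5 = -3 + 5 = 2)
l(U) = 4*U² (l(U) = (2*U)*(2*U) = 4*U²)
(V(-9) + A(6))*l(1) = ((5 + 2*(-9)) + 2)*(4*1²) = ((5 - 18) + 2)*(4*1) = (-13 + 2)*4 = -11*4 = -44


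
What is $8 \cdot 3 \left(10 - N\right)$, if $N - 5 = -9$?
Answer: $336$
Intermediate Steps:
$N = -4$ ($N = 5 - 9 = -4$)
$8 \cdot 3 \left(10 - N\right) = 8 \cdot 3 \left(10 - -4\right) = 24 \left(10 + 4\right) = 24 \cdot 14 = 336$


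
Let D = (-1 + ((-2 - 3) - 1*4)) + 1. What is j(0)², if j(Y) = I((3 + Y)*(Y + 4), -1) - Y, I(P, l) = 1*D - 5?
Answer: 196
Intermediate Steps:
D = -9 (D = (-1 + (-5 - 4)) + 1 = (-1 - 9) + 1 = -10 + 1 = -9)
I(P, l) = -14 (I(P, l) = 1*(-9) - 5 = -9 - 5 = -14)
j(Y) = -14 - Y
j(0)² = (-14 - 1*0)² = (-14 + 0)² = (-14)² = 196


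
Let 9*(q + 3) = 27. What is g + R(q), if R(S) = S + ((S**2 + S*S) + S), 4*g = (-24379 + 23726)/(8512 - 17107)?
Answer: 653/34380 ≈ 0.018994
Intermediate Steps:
q = 0 (q = -3 + (1/9)*27 = -3 + 3 = 0)
g = 653/34380 (g = ((-24379 + 23726)/(8512 - 17107))/4 = (-653/(-8595))/4 = (-653*(-1/8595))/4 = (1/4)*(653/8595) = 653/34380 ≈ 0.018994)
R(S) = 2*S + 2*S**2 (R(S) = S + ((S**2 + S**2) + S) = S + (2*S**2 + S) = S + (S + 2*S**2) = 2*S + 2*S**2)
g + R(q) = 653/34380 + 2*0*(1 + 0) = 653/34380 + 2*0*1 = 653/34380 + 0 = 653/34380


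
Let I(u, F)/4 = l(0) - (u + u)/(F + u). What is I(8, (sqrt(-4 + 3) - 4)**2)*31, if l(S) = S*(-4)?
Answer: -45632/593 - 15872*I/593 ≈ -76.951 - 26.766*I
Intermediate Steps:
l(S) = -4*S
I(u, F) = -8*u/(F + u) (I(u, F) = 4*(-4*0 - (u + u)/(F + u)) = 4*(0 - 2*u/(F + u)) = 4*(-2*u/(F + u)) = -8*u/(F + u))
I(8, (sqrt(-4 + 3) - 4)**2)*31 = -8*8/((sqrt(-4 + 3) - 4)**2 + 8)*31 = -8*8/((sqrt(-1) - 4)**2 + 8)*31 = -8*8/((I - 4)**2 + 8)*31 = -8*8/((-4 + I)**2 + 8)*31 = -8*8/(8 + (-4 + I)**2)*31 = -64/(8 + (-4 + I)**2)*31 = -1984/(8 + (-4 + I)**2)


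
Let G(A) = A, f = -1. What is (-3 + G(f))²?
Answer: 16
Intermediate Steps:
(-3 + G(f))² = (-3 - 1)² = (-4)² = 16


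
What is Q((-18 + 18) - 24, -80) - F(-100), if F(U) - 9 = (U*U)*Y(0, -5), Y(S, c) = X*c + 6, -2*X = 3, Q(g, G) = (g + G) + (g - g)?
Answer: -135113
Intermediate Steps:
Q(g, G) = G + g (Q(g, G) = (G + g) + 0 = G + g)
X = -3/2 (X = -½*3 = -3/2 ≈ -1.5000)
Y(S, c) = 6 - 3*c/2 (Y(S, c) = -3*c/2 + 6 = 6 - 3*c/2)
F(U) = 9 + 27*U²/2 (F(U) = 9 + (U*U)*(6 - 3/2*(-5)) = 9 + U²*(6 + 15/2) = 9 + U²*(27/2) = 9 + 27*U²/2)
Q((-18 + 18) - 24, -80) - F(-100) = (-80 + ((-18 + 18) - 24)) - (9 + (27/2)*(-100)²) = (-80 + (0 - 24)) - (9 + (27/2)*10000) = (-80 - 24) - (9 + 135000) = -104 - 1*135009 = -104 - 135009 = -135113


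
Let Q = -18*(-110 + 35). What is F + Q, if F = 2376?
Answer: 3726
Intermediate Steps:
Q = 1350 (Q = -18*(-75) = 1350)
F + Q = 2376 + 1350 = 3726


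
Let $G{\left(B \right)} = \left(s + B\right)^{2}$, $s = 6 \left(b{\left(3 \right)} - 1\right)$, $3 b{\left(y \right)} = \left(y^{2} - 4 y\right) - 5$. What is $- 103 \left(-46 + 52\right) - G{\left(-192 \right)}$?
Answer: $-46414$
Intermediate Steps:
$b{\left(y \right)} = - \frac{5}{3} - \frac{4 y}{3} + \frac{y^{2}}{3}$ ($b{\left(y \right)} = \frac{\left(y^{2} - 4 y\right) - 5}{3} = \frac{-5 + y^{2} - 4 y}{3} = - \frac{5}{3} - \frac{4 y}{3} + \frac{y^{2}}{3}$)
$s = -22$ ($s = 6 \left(\left(- \frac{5}{3} - 4 + \frac{3^{2}}{3}\right) - 1\right) = 6 \left(\left(- \frac{5}{3} - 4 + \frac{1}{3} \cdot 9\right) - 1\right) = 6 \left(\left(- \frac{5}{3} - 4 + 3\right) - 1\right) = 6 \left(- \frac{8}{3} - 1\right) = 6 \left(- \frac{11}{3}\right) = -22$)
$G{\left(B \right)} = \left(-22 + B\right)^{2}$
$- 103 \left(-46 + 52\right) - G{\left(-192 \right)} = - 103 \left(-46 + 52\right) - \left(-22 - 192\right)^{2} = \left(-103\right) 6 - \left(-214\right)^{2} = -618 - 45796 = -46414$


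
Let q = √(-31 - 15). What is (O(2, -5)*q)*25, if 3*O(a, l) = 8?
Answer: 200*I*√46/3 ≈ 452.16*I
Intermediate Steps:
O(a, l) = 8/3 (O(a, l) = (⅓)*8 = 8/3)
q = I*√46 (q = √(-46) = I*√46 ≈ 6.7823*I)
(O(2, -5)*q)*25 = (8*(I*√46)/3)*25 = (8*I*√46/3)*25 = 200*I*√46/3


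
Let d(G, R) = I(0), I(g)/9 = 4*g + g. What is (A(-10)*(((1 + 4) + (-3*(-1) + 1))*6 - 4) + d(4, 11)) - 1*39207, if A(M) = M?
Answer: -39707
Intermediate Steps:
I(g) = 45*g (I(g) = 9*(4*g + g) = 9*(5*g) = 45*g)
d(G, R) = 0 (d(G, R) = 45*0 = 0)
(A(-10)*(((1 + 4) + (-3*(-1) + 1))*6 - 4) + d(4, 11)) - 1*39207 = (-10*(((1 + 4) + (-3*(-1) + 1))*6 - 4) + 0) - 1*39207 = (-10*((5 + (3 + 1))*6 - 4) + 0) - 39207 = (-10*((5 + 4)*6 - 4) + 0) - 39207 = (-10*(9*6 - 4) + 0) - 39207 = (-10*(54 - 4) + 0) - 39207 = (-10*50 + 0) - 39207 = (-500 + 0) - 39207 = -500 - 39207 = -39707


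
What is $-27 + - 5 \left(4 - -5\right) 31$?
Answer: $-1422$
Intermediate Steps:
$-27 + - 5 \left(4 - -5\right) 31 = -27 + - 5 \left(4 + 5\right) 31 = -27 + \left(-5\right) 9 \cdot 31 = -27 - 1395 = -1422$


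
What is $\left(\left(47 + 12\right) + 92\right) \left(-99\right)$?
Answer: $-14949$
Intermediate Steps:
$\left(\left(47 + 12\right) + 92\right) \left(-99\right) = \left(59 + 92\right) \left(-99\right) = 151 \left(-99\right) = -14949$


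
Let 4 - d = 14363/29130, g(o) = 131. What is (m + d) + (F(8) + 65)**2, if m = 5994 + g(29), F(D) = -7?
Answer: 276516727/29130 ≈ 9492.5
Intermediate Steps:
d = 102157/29130 (d = 4 - 14363/29130 = 102157/29130 ≈ 3.5069)
m = 6125 (m = 5994 + 131 = 6125)
(m + d) + (F(8) + 65)**2 = (6125 + 102157/29130) + (-7 + 65)**2 = 178523407/29130 + 58**2 = 178523407/29130 + 3364 = 276516727/29130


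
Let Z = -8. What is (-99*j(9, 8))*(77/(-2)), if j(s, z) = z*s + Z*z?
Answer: 30492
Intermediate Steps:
j(s, z) = -8*z + s*z (j(s, z) = z*s - 8*z = s*z - 8*z = -8*z + s*z)
(-99*j(9, 8))*(77/(-2)) = (-792*(-8 + 9))*(77/(-2)) = (-792)*(77*(-½)) = -99*8*(-77/2) = -792*(-77/2) = 30492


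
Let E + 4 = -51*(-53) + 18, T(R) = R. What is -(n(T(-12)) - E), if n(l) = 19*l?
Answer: 2945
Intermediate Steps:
E = 2717 (E = -4 + (-51*(-53) + 18) = -4 + (2703 + 18) = -4 + 2721 = 2717)
-(n(T(-12)) - E) = -(19*(-12) - 1*2717) = -(-228 - 2717) = -1*(-2945) = 2945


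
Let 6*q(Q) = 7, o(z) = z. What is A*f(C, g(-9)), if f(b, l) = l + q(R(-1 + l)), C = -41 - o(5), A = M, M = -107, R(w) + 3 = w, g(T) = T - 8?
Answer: 10165/6 ≈ 1694.2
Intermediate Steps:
g(T) = -8 + T
R(w) = -3 + w
q(Q) = 7/6 (q(Q) = (1/6)*7 = 7/6)
A = -107
C = -46 (C = -41 - 1*5 = -41 - 5 = -46)
f(b, l) = 7/6 + l (f(b, l) = l + 7/6 = 7/6 + l)
A*f(C, g(-9)) = -107*(7/6 + (-8 - 9)) = -107*(7/6 - 17) = -107*(-95/6) = 10165/6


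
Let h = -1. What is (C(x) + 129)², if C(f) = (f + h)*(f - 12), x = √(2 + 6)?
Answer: 23553 - 7748*√2 ≈ 12596.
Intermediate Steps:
x = 2*√2 (x = √8 = 2*√2 ≈ 2.8284)
C(f) = (-1 + f)*(-12 + f) (C(f) = (f - 1)*(f - 12) = (-1 + f)*(-12 + f))
(C(x) + 129)² = ((12 + (2*√2)² - 26*√2) + 129)² = ((12 + 8 - 26*√2) + 129)² = ((20 - 26*√2) + 129)² = (149 - 26*√2)²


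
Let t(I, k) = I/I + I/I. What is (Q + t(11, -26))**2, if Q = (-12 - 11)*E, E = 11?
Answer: 63001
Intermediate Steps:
t(I, k) = 2 (t(I, k) = 1 + 1 = 2)
Q = -253 (Q = (-12 - 11)*11 = -23*11 = -253)
(Q + t(11, -26))**2 = (-253 + 2)**2 = (-251)**2 = 63001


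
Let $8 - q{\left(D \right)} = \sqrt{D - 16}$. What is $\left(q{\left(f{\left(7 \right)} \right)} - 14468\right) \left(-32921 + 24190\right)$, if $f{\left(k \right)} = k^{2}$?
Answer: $126250260 + 8731 \sqrt{33} \approx 1.263 \cdot 10^{8}$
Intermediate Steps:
$q{\left(D \right)} = 8 - \sqrt{-16 + D}$ ($q{\left(D \right)} = 8 - \sqrt{D - 16} = 8 - \sqrt{-16 + D}$)
$\left(q{\left(f{\left(7 \right)} \right)} - 14468\right) \left(-32921 + 24190\right) = \left(\left(8 - \sqrt{-16 + 7^{2}}\right) - 14468\right) \left(-32921 + 24190\right) = \left(\left(8 - \sqrt{-16 + 49}\right) - 14468\right) \left(-8731\right) = \left(\left(8 - \sqrt{33}\right) - 14468\right) \left(-8731\right) = \left(-14460 - \sqrt{33}\right) \left(-8731\right) = 126250260 + 8731 \sqrt{33}$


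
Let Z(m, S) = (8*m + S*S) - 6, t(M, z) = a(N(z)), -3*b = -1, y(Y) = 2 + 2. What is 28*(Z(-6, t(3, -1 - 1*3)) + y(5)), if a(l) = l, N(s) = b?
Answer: -12572/9 ≈ -1396.9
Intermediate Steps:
y(Y) = 4
b = 1/3 (b = -1/3*(-1) = 1/3 ≈ 0.33333)
N(s) = 1/3
t(M, z) = 1/3
Z(m, S) = -6 + S**2 + 8*m (Z(m, S) = (8*m + S**2) - 6 = (S**2 + 8*m) - 6 = -6 + S**2 + 8*m)
28*(Z(-6, t(3, -1 - 1*3)) + y(5)) = 28*((-6 + (1/3)**2 + 8*(-6)) + 4) = 28*((-6 + 1/9 - 48) + 4) = 28*(-485/9 + 4) = 28*(-449/9) = -12572/9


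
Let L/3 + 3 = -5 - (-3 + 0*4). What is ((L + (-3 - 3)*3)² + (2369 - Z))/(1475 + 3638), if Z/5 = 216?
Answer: 2378/5113 ≈ 0.46509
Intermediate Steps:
Z = 1080 (Z = 5*216 = 1080)
L = -15 (L = -9 + 3*(-5 - (-3 + 0*4)) = -9 + 3*(-5 - (-3 + 0)) = -9 + 3*(-5 - 1*(-3)) = -9 + 3*(-5 + 3) = -9 + 3*(-2) = -9 - 6 = -15)
((L + (-3 - 3)*3)² + (2369 - Z))/(1475 + 3638) = ((-15 + (-3 - 3)*3)² + (2369 - 1*1080))/(1475 + 3638) = ((-15 - 6*3)² + (2369 - 1080))/5113 = ((-15 - 18)² + 1289)*(1/5113) = ((-33)² + 1289)*(1/5113) = (1089 + 1289)*(1/5113) = 2378*(1/5113) = 2378/5113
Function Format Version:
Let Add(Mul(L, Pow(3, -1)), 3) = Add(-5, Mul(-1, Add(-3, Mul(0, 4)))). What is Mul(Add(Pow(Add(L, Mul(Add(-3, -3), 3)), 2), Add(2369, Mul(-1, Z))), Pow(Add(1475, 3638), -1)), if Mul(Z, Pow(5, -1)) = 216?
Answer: Rational(2378, 5113) ≈ 0.46509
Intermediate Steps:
Z = 1080 (Z = Mul(5, 216) = 1080)
L = -15 (L = Add(-9, Mul(3, Add(-5, Mul(-1, Add(-3, Mul(0, 4)))))) = Add(-9, Mul(3, Add(-5, Mul(-1, Add(-3, 0))))) = Add(-9, Mul(3, Add(-5, Mul(-1, -3)))) = Add(-9, Mul(3, Add(-5, 3))) = Add(-9, Mul(3, -2)) = Add(-9, -6) = -15)
Mul(Add(Pow(Add(L, Mul(Add(-3, -3), 3)), 2), Add(2369, Mul(-1, Z))), Pow(Add(1475, 3638), -1)) = Mul(Add(Pow(Add(-15, Mul(Add(-3, -3), 3)), 2), Add(2369, Mul(-1, 1080))), Pow(Add(1475, 3638), -1)) = Mul(Add(Pow(Add(-15, Mul(-6, 3)), 2), Add(2369, -1080)), Pow(5113, -1)) = Mul(Add(Pow(Add(-15, -18), 2), 1289), Rational(1, 5113)) = Mul(Add(Pow(-33, 2), 1289), Rational(1, 5113)) = Mul(Add(1089, 1289), Rational(1, 5113)) = Mul(2378, Rational(1, 5113)) = Rational(2378, 5113)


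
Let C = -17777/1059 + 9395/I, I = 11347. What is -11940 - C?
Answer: -143284921306/12016473 ≈ -11924.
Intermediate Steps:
C = -191766314/12016473 (C = -17777/1059 + 9395/11347 = -191766314/12016473 ≈ -15.959)
-11940 - C = -11940 - 1*(-191766314/12016473) = -11940 + 191766314/12016473 = -143284921306/12016473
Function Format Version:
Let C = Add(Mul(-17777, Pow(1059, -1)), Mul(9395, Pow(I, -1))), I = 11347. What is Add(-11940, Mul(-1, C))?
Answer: Rational(-143284921306, 12016473) ≈ -11924.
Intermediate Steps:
C = Rational(-191766314, 12016473) (C = Add(Mul(-17777, Pow(1059, -1)), Mul(9395, Pow(11347, -1))) = Add(Mul(-17777, Rational(1, 1059)), Mul(9395, Rational(1, 11347))) = Add(Rational(-17777, 1059), Rational(9395, 11347)) = Rational(-191766314, 12016473) ≈ -15.959)
Add(-11940, Mul(-1, C)) = Add(-11940, Mul(-1, Rational(-191766314, 12016473))) = Add(-11940, Rational(191766314, 12016473)) = Rational(-143284921306, 12016473)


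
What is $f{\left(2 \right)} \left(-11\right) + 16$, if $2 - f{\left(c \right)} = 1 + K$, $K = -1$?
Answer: $-6$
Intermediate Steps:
$f{\left(c \right)} = 2$ ($f{\left(c \right)} = 2 - \left(1 - 1\right) = 2 - 0 = 2 + 0 = 2$)
$f{\left(2 \right)} \left(-11\right) + 16 = 2 \left(-11\right) + 16 = -22 + 16 = -6$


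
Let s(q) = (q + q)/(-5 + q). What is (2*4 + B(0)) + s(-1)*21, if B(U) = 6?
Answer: 21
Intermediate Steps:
s(q) = 2*q/(-5 + q) (s(q) = (2*q)/(-5 + q) = 2*q/(-5 + q))
(2*4 + B(0)) + s(-1)*21 = (2*4 + 6) + (2*(-1)/(-5 - 1))*21 = (8 + 6) + (2*(-1)/(-6))*21 = 14 + (2*(-1)*(-1/6))*21 = 14 + (1/3)*21 = 14 + 7 = 21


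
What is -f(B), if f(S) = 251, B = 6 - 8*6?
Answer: -251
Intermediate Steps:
B = -42 (B = 6 - 48 = -42)
-f(B) = -1*251 = -251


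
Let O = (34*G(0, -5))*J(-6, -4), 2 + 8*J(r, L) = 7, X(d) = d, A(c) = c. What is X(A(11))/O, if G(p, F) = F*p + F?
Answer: -44/425 ≈ -0.10353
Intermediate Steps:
J(r, L) = 5/8 (J(r, L) = -¼ + (⅛)*7 = -¼ + 7/8 = 5/8)
G(p, F) = F + F*p
O = -425/4 (O = (34*(-5*(1 + 0)))*(5/8) = (34*(-5*1))*(5/8) = (34*(-5))*(5/8) = -170*5/8 = -425/4 ≈ -106.25)
X(A(11))/O = 11/(-425/4) = 11*(-4/425) = -44/425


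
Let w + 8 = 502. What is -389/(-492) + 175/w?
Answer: 139133/121524 ≈ 1.1449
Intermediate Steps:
w = 494 (w = -8 + 502 = 494)
-389/(-492) + 175/w = -389/(-492) + 175/494 = -389*(-1/492) + 175*(1/494) = 389/492 + 175/494 = 139133/121524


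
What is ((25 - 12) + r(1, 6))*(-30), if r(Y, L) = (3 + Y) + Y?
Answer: -540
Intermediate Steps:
r(Y, L) = 3 + 2*Y
((25 - 12) + r(1, 6))*(-30) = ((25 - 12) + (3 + 2*1))*(-30) = (13 + (3 + 2))*(-30) = (13 + 5)*(-30) = 18*(-30) = -540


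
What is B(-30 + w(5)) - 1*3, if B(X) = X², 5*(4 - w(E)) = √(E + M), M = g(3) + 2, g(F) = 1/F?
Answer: 50497/75 + 52*√66/15 ≈ 701.46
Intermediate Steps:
M = 7/3 (M = 1/3 + 2 = ⅓ + 2 = 7/3 ≈ 2.3333)
w(E) = 4 - √(7/3 + E)/5 (w(E) = 4 - √(E + 7/3)/5 = 4 - √(7/3 + E)/5)
B(-30 + w(5)) - 1*3 = (-30 + (4 - √(21 + 9*5)/15))² - 1*3 = (-30 + (4 - √(21 + 45)/15))² - 3 = (-30 + (4 - √66/15))² - 3 = (-26 - √66/15)² - 3 = -3 + (-26 - √66/15)²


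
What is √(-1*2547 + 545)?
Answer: I*√2002 ≈ 44.744*I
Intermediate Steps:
√(-1*2547 + 545) = √(-2547 + 545) = √(-2002) = I*√2002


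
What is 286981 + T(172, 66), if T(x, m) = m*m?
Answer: 291337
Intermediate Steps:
T(x, m) = m²
286981 + T(172, 66) = 286981 + 66² = 286981 + 4356 = 291337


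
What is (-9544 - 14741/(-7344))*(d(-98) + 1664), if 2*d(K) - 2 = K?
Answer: -7077715895/459 ≈ -1.5420e+7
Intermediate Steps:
d(K) = 1 + K/2
(-9544 - 14741/(-7344))*(d(-98) + 1664) = (-9544 - 14741/(-7344))*((1 + (1/2)*(-98)) + 1664) = (-9544 - 14741*(-1/7344))*((1 - 49) + 1664) = (-9544 + 14741/7344)*(-48 + 1664) = -70076395/7344*1616 = -7077715895/459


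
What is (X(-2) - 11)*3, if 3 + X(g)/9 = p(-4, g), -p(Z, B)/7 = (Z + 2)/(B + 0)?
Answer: -303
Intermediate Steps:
p(Z, B) = -7*(2 + Z)/B (p(Z, B) = -7*(Z + 2)/(B + 0) = -7*(2 + Z)/B)
X(g) = -27 + 126/g (X(g) = -27 + 9*(7*(-2 - 1*(-4))/g) = -27 + 9*(7*(-2 + 4)/g) = -27 + 9*(7*2/g) = -27 + 9*(14/g) = -27 + 126/g)
(X(-2) - 11)*3 = ((-27 + 126/(-2)) - 11)*3 = ((-27 + 126*(-½)) - 11)*3 = ((-27 - 63) - 11)*3 = (-90 - 11)*3 = -101*3 = -303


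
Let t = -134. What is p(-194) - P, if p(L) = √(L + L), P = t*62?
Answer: 8308 + 2*I*√97 ≈ 8308.0 + 19.698*I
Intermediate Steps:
P = -8308 (P = -134*62 = -8308)
p(L) = √2*√L (p(L) = √(2*L) = √2*√L)
p(-194) - P = √2*√(-194) - 1*(-8308) = √2*(I*√194) + 8308 = 2*I*√97 + 8308 = 8308 + 2*I*√97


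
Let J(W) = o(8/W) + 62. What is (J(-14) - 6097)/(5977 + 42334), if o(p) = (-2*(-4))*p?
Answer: -42277/338177 ≈ -0.12501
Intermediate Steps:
o(p) = 8*p
J(W) = 62 + 64/W (J(W) = 8*(8/W) + 62 = 64/W + 62 = 62 + 64/W)
(J(-14) - 6097)/(5977 + 42334) = ((62 + 64/(-14)) - 6097)/(5977 + 42334) = ((62 + 64*(-1/14)) - 6097)/48311 = ((62 - 32/7) - 6097)*(1/48311) = (402/7 - 6097)*(1/48311) = -42277/7*1/48311 = -42277/338177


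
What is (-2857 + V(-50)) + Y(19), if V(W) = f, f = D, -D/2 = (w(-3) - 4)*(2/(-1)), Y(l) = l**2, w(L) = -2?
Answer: -2520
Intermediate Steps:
D = -24 (D = -2*(-2 - 4)*2/(-1) = -(-12)*2*(-1) = -(-12)*(-2) = -2*12 = -24)
f = -24
V(W) = -24
(-2857 + V(-50)) + Y(19) = (-2857 - 24) + 19**2 = -2881 + 361 = -2520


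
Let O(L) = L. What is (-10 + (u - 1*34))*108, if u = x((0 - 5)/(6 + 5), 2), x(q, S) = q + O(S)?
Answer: -50436/11 ≈ -4585.1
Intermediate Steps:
x(q, S) = S + q (x(q, S) = q + S = S + q)
u = 17/11 (u = 2 + (0 - 5)/(6 + 5) = 2 - 5/11 = 17/11 ≈ 1.5455)
(-10 + (u - 1*34))*108 = (-10 + (17/11 - 1*34))*108 = (-10 + (17/11 - 34))*108 = (-10 - 357/11)*108 = -467/11*108 = -50436/11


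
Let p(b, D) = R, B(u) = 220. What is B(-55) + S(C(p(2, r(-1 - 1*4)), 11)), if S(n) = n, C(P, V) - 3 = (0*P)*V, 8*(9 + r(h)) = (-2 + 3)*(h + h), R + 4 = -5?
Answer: 223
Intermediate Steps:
R = -9 (R = -4 - 5 = -9)
r(h) = -9 + h/4 (r(h) = -9 + ((-2 + 3)*(h + h))/8 = -9 + (1*(2*h))/8 = -9 + (2*h)/8 = -9 + h/4)
p(b, D) = -9
C(P, V) = 3 (C(P, V) = 3 + (0*P)*V = 3 + 0*V = 3 + 0 = 3)
B(-55) + S(C(p(2, r(-1 - 1*4)), 11)) = 220 + 3 = 223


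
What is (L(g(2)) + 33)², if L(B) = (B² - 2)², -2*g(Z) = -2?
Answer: 1156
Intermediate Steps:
g(Z) = 1 (g(Z) = -½*(-2) = 1)
L(B) = (-2 + B²)²
(L(g(2)) + 33)² = ((-2 + 1²)² + 33)² = ((-2 + 1)² + 33)² = ((-1)² + 33)² = (1 + 33)² = 34² = 1156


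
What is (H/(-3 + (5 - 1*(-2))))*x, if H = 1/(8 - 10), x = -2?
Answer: ¼ ≈ 0.25000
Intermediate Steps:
H = -½ (H = 1/(-2) = -½ ≈ -0.50000)
(H/(-3 + (5 - 1*(-2))))*x = (-½/(-3 + (5 - 1*(-2))))*(-2) = (-½/(-3 + (5 + 2)))*(-2) = (-½/(-3 + 7))*(-2) = (-½/4)*(-2) = ((¼)*(-½))*(-2) = -⅛*(-2) = ¼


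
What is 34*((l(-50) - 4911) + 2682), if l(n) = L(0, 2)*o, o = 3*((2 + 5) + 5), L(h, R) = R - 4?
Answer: -78234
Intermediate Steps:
L(h, R) = -4 + R
o = 36 (o = 3*(7 + 5) = 3*12 = 36)
l(n) = -72 (l(n) = (-4 + 2)*36 = -2*36 = -72)
34*((l(-50) - 4911) + 2682) = 34*((-72 - 4911) + 2682) = 34*(-4983 + 2682) = 34*(-2301) = -78234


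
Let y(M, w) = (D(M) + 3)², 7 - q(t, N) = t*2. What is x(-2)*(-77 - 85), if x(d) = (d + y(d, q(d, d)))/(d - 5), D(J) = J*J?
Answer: 7614/7 ≈ 1087.7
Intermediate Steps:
D(J) = J²
q(t, N) = 7 - 2*t (q(t, N) = 7 - t*2 = 7 - 2*t)
y(M, w) = (3 + M²)² (y(M, w) = (M² + 3)² = (3 + M²)²)
x(d) = (d + (3 + d²)²)/(-5 + d) (x(d) = (d + (3 + d²)²)/(d - 5) = (d + (3 + d²)²)/(-5 + d))
x(-2)*(-77 - 85) = ((-2 + (3 + (-2)²)²)/(-5 - 2))*(-77 - 85) = ((-2 + (3 + 4)²)/(-7))*(-162) = -(-2 + 7²)/7*(-162) = -(-2 + 49)/7*(-162) = -⅐*47*(-162) = -47/7*(-162) = 7614/7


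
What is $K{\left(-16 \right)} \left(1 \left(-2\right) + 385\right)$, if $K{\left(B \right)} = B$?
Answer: $-6128$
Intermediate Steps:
$K{\left(-16 \right)} \left(1 \left(-2\right) + 385\right) = - 16 \left(1 \left(-2\right) + 385\right) = - 16 \left(-2 + 385\right) = \left(-16\right) 383 = -6128$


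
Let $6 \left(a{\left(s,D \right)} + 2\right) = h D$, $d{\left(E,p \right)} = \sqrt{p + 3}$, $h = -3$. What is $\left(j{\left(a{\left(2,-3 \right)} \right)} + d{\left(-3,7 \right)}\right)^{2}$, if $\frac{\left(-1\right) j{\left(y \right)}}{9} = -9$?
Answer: $\left(81 + \sqrt{10}\right)^{2} \approx 7083.3$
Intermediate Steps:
$d{\left(E,p \right)} = \sqrt{3 + p}$
$a{\left(s,D \right)} = -2 - \frac{D}{2}$ ($a{\left(s,D \right)} = -2 + \frac{\left(-3\right) D}{6} = -2 - \frac{D}{2}$)
$j{\left(y \right)} = 81$ ($j{\left(y \right)} = \left(-9\right) \left(-9\right) = 81$)
$\left(j{\left(a{\left(2,-3 \right)} \right)} + d{\left(-3,7 \right)}\right)^{2} = \left(81 + \sqrt{3 + 7}\right)^{2} = \left(81 + \sqrt{10}\right)^{2}$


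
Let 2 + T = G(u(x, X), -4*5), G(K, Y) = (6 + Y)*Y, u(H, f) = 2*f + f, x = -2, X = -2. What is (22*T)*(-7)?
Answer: -42812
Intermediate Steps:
u(H, f) = 3*f
G(K, Y) = Y*(6 + Y)
T = 278 (T = -2 + (-4*5)*(6 - 4*5) = -2 - 20*(6 - 20) = -2 - 20*(-14) = -2 + 280 = 278)
(22*T)*(-7) = (22*278)*(-7) = 6116*(-7) = -42812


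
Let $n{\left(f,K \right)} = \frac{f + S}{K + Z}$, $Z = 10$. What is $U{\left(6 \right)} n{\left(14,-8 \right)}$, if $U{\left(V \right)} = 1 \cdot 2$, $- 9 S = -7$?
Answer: $\frac{133}{9} \approx 14.778$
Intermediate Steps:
$S = \frac{7}{9}$ ($S = \left(- \frac{1}{9}\right) \left(-7\right) = \frac{7}{9} \approx 0.77778$)
$U{\left(V \right)} = 2$
$n{\left(f,K \right)} = \frac{\frac{7}{9} + f}{10 + K}$ ($n{\left(f,K \right)} = \frac{f + \frac{7}{9}}{K + 10} = \frac{\frac{7}{9} + f}{10 + K}$)
$U{\left(6 \right)} n{\left(14,-8 \right)} = 2 \frac{\frac{7}{9} + 14}{10 - 8} = 2 \cdot \frac{1}{2} \cdot \frac{133}{9} = 2 \cdot \frac{133}{18} = \frac{133}{9}$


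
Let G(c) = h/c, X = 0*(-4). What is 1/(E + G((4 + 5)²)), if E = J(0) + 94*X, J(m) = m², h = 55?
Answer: 81/55 ≈ 1.4727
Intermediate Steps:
X = 0
G(c) = 55/c
E = 0 (E = 0² + 94*0 = 0 + 0 = 0)
1/(E + G((4 + 5)²)) = 1/(0 + 55/((4 + 5)²)) = 1/(0 + 55/(9²)) = 1/(0 + 55/81) = 1/(55/81) = 81/55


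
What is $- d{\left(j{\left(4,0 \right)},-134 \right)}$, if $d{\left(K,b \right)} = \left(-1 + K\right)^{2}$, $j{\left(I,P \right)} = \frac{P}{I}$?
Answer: $-1$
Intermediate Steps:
$- d{\left(j{\left(4,0 \right)},-134 \right)} = - \left(-1 + \frac{0}{4}\right)^{2} = - \left(-1 + 0 \cdot \frac{1}{4}\right)^{2} = - \left(-1 + 0\right)^{2} = - \left(-1\right)^{2} = \left(-1\right) 1 = -1$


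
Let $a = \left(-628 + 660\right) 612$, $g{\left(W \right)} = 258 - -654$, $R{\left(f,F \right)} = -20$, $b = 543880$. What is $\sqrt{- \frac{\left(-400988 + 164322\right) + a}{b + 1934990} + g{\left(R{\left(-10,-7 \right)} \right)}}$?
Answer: $\frac{\sqrt{155683125138615}}{413145} \approx 30.201$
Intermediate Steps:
$g{\left(W \right)} = 912$ ($g{\left(W \right)} = 258 + 654 = 912$)
$a = 19584$ ($a = 32 \cdot 612 = 19584$)
$\sqrt{- \frac{\left(-400988 + 164322\right) + a}{b + 1934990} + g{\left(R{\left(-10,-7 \right)} \right)}} = \sqrt{- \frac{\left(-400988 + 164322\right) + 19584}{543880 + 1934990} + 912} = \sqrt{- \frac{-236666 + 19584}{2478870} + 912} = \sqrt{- \frac{-217082}{2478870} + 912} = \sqrt{\left(-1\right) \left(- \frac{108541}{1239435}\right) + 912} = \sqrt{\frac{108541}{1239435} + 912} = \sqrt{\frac{1130473261}{1239435}} = \frac{\sqrt{155683125138615}}{413145}$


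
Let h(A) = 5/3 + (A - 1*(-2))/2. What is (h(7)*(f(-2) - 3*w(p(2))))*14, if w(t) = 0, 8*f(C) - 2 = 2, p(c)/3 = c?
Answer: 259/6 ≈ 43.167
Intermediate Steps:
p(c) = 3*c
f(C) = ½ (f(C) = ¼ + (⅛)*2 = ¼ + ¼ = ½)
h(A) = 8/3 + A/2 (h(A) = 5*(⅓) + (A + 2)*(½) = 5/3 + (2 + A)*(½) = 5/3 + (1 + A/2) = 8/3 + A/2)
(h(7)*(f(-2) - 3*w(p(2))))*14 = ((8/3 + (½)*7)*(½ - 3*0))*14 = ((8/3 + 7/2)*(½ + 0))*14 = ((37/6)*(½))*14 = (37/12)*14 = 259/6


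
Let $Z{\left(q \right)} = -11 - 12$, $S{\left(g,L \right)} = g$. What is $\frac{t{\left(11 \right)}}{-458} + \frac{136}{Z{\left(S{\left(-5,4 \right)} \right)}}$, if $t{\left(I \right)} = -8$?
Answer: $- \frac{31052}{5267} \approx -5.8956$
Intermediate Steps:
$Z{\left(q \right)} = -23$ ($Z{\left(q \right)} = -11 - 12 = -23$)
$\frac{t{\left(11 \right)}}{-458} + \frac{136}{Z{\left(S{\left(-5,4 \right)} \right)}} = - \frac{8}{-458} + \frac{136}{-23} = \left(-8\right) \left(- \frac{1}{458}\right) + 136 \left(- \frac{1}{23}\right) = \frac{4}{229} - \frac{136}{23} = - \frac{31052}{5267}$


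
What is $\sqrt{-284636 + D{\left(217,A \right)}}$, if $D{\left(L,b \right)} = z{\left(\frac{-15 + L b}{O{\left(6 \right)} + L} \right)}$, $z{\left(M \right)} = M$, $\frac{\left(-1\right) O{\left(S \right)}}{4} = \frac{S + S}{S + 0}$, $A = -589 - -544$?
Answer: $\frac{4 i \sqrt{777201821}}{209} \approx 533.56 i$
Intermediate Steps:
$A = -45$ ($A = -589 + 544 = -45$)
$O{\left(S \right)} = -8$ ($O{\left(S \right)} = - 4 \frac{S + S}{S + 0} = - 4 \frac{2 S}{S} = \left(-4\right) 2 = -8$)
$D{\left(L,b \right)} = \frac{-15 + L b}{-8 + L}$
$\sqrt{-284636 + D{\left(217,A \right)}} = \sqrt{-284636 + \frac{-15 + 217 \left(-45\right)}{-8 + 217}} = \sqrt{-284636 + \frac{-15 - 9765}{209}} = \sqrt{-284636 + \frac{1}{209} \left(-9780\right)} = \sqrt{-284636 - \frac{9780}{209}} = \sqrt{- \frac{59498704}{209}} = \frac{4 i \sqrt{777201821}}{209}$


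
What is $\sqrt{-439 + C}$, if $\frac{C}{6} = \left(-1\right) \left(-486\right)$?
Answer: $\sqrt{2477} \approx 49.769$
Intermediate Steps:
$C = 2916$ ($C = 6 \left(\left(-1\right) \left(-486\right)\right) = 6 \cdot 486 = 2916$)
$\sqrt{-439 + C} = \sqrt{-439 + 2916} = \sqrt{2477}$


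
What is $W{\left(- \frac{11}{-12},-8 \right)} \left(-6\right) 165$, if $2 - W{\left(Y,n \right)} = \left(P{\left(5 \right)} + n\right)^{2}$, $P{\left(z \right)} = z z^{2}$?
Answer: $13550130$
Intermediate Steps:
$P{\left(z \right)} = z^{3}$
$W{\left(Y,n \right)} = 2 - \left(125 + n\right)^{2}$ ($W{\left(Y,n \right)} = 2 - \left(5^{3} + n\right)^{2} = 2 - \left(125 + n\right)^{2}$)
$W{\left(- \frac{11}{-12},-8 \right)} \left(-6\right) 165 = \left(2 - \left(125 - 8\right)^{2}\right) \left(-6\right) 165 = \left(2 - 117^{2}\right) \left(-6\right) 165 = \left(2 - 13689\right) \left(-6\right) 165 = \left(-13687\right) \left(-6\right) 165 = 82122 \cdot 165 = 13550130$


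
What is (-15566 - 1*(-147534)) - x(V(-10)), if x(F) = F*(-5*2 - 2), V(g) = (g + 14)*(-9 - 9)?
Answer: 131104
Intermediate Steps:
V(g) = -252 - 18*g (V(g) = (14 + g)*(-18) = -252 - 18*g)
x(F) = -12*F (x(F) = F*(-10 - 2) = F*(-12) = -12*F)
(-15566 - 1*(-147534)) - x(V(-10)) = (-15566 - 1*(-147534)) - (-12)*(-252 - 18*(-10)) = (-15566 + 147534) - (-12)*(-252 + 180) = 131968 - (-12)*(-72) = 131968 - 1*864 = 131968 - 864 = 131104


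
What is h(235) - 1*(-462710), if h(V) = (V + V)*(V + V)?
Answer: 683610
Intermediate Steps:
h(V) = 4*V² (h(V) = (2*V)*(2*V) = 4*V²)
h(235) - 1*(-462710) = 4*235² - 1*(-462710) = 4*55225 + 462710 = 220900 + 462710 = 683610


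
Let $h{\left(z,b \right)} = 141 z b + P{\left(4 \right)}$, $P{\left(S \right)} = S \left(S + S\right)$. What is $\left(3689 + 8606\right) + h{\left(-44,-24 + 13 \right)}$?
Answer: $80571$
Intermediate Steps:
$P{\left(S \right)} = 2 S^{2}$ ($P{\left(S \right)} = S 2 S = 2 S^{2}$)
$h{\left(z,b \right)} = 32 + 141 b z$ ($h{\left(z,b \right)} = 141 z b + 2 \cdot 4^{2} = 141 b z + 2 \cdot 16 = 141 b z + 32 = 32 + 141 b z$)
$\left(3689 + 8606\right) + h{\left(-44,-24 + 13 \right)} = \left(3689 + 8606\right) + \left(32 + 141 \left(-24 + 13\right) \left(-44\right)\right) = 12295 + \left(32 + 141 \left(-11\right) \left(-44\right)\right) = 12295 + \left(32 + 68244\right) = 12295 + 68276 = 80571$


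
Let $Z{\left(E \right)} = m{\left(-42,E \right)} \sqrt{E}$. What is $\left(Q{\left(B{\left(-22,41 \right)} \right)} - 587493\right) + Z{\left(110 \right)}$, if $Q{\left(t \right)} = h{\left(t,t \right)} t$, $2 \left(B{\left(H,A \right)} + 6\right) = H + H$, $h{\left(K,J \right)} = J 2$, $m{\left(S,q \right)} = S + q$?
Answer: $-585925 + 68 \sqrt{110} \approx -5.8521 \cdot 10^{5}$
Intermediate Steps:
$h{\left(K,J \right)} = 2 J$
$B{\left(H,A \right)} = -6 + H$ ($B{\left(H,A \right)} = -6 + \frac{H + H}{2} = -6 + \frac{2 H}{2} = -6 + H$)
$Q{\left(t \right)} = 2 t^{2}$ ($Q{\left(t \right)} = 2 t t = 2 t^{2}$)
$Z{\left(E \right)} = \sqrt{E} \left(-42 + E\right)$ ($Z{\left(E \right)} = \left(-42 + E\right) \sqrt{E} = \sqrt{E} \left(-42 + E\right)$)
$\left(Q{\left(B{\left(-22,41 \right)} \right)} - 587493\right) + Z{\left(110 \right)} = \left(2 \left(-6 - 22\right)^{2} - 587493\right) + \sqrt{110} \left(-42 + 110\right) = \left(2 \left(-28\right)^{2} - 587493\right) + \sqrt{110} \cdot 68 = \left(2 \cdot 784 - 587493\right) + 68 \sqrt{110} = \left(1568 - 587493\right) + 68 \sqrt{110} = -585925 + 68 \sqrt{110}$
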